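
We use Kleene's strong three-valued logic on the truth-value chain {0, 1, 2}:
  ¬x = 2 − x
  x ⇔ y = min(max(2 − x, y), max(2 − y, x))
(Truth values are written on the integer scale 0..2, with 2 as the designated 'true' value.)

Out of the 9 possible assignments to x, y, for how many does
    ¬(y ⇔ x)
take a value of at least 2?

2

x = 0, y = 0 ↦ 0  <
x = 0, y = 1 ↦ 1  <
x = 0, y = 2 ↦ 2  ≥
x = 1, y = 0 ↦ 1  <
x = 1, y = 1 ↦ 1  <
x = 1, y = 2 ↦ 1  <
x = 2, y = 0 ↦ 2  ≥
x = 2, y = 1 ↦ 1  <
x = 2, y = 2 ↦ 0  <
So 2 of the 9 assignments meet the threshold.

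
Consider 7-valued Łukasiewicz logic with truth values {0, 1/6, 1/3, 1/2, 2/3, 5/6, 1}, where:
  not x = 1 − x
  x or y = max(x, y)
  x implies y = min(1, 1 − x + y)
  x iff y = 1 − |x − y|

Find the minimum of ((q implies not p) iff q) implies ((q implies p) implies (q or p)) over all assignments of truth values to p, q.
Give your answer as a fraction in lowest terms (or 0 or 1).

Take p = 2/3, q = 2/3:
not p = not 2/3 = 1/3
q implies not p = 2/3 implies 1/3 = 2/3
(q implies not p) iff q = 2/3 iff 2/3 = 1
q implies p = 2/3 implies 2/3 = 1
q or p = 2/3 or 2/3 = 2/3
(q implies p) implies (q or p) = 1 implies 2/3 = 2/3
((q implies not p) iff q) implies ((q implies p) implies (q or p)) = 1 implies 2/3 = 2/3
No assignment yields a value below 2/3, so this is the minimum.

2/3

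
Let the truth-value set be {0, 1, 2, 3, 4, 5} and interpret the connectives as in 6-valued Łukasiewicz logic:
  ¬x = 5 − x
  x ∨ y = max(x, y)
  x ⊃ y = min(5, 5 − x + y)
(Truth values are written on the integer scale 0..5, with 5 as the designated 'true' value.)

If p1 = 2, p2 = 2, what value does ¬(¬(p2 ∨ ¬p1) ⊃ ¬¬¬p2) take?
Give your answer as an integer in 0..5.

¬p1 = ¬2 = 3
p2 ∨ ¬p1 = 2 ∨ 3 = 3
¬(p2 ∨ ¬p1) = ¬3 = 2
¬p2 = ¬2 = 3
¬¬p2 = ¬3 = 2
¬¬¬p2 = ¬2 = 3
¬(p2 ∨ ¬p1) ⊃ ¬¬¬p2 = 2 ⊃ 3 = 5
¬(¬(p2 ∨ ¬p1) ⊃ ¬¬¬p2) = ¬5 = 0

0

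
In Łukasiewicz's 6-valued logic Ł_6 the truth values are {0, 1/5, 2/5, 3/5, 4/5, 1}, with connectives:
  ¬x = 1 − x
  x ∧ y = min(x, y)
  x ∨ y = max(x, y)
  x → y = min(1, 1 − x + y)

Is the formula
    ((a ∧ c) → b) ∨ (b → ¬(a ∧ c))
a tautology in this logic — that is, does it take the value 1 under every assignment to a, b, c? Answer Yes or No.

No

Counterexample: take a = 4/5, b = 2/5, c = 4/5.
a ∧ c = 4/5 ∧ 4/5 = 4/5
(a ∧ c) → b = 4/5 → 2/5 = 3/5
a ∧ c = 4/5 ∧ 4/5 = 4/5
¬(a ∧ c) = ¬4/5 = 1/5
b → ¬(a ∧ c) = 2/5 → 1/5 = 4/5
((a ∧ c) → b) ∨ (b → ¬(a ∧ c)) = 3/5 ∨ 4/5 = 4/5
This gives 4/5 ≠ 1.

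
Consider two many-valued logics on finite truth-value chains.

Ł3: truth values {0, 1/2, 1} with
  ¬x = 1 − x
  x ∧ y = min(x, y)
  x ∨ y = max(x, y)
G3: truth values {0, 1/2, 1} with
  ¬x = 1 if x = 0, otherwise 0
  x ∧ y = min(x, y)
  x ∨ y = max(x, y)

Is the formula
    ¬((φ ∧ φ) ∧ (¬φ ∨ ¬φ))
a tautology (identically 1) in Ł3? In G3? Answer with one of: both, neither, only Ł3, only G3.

In Ł3: at φ = 1/2 the value is 1/2 — not a tautology.
In G3: every assignment gives 1 — tautology.

only G3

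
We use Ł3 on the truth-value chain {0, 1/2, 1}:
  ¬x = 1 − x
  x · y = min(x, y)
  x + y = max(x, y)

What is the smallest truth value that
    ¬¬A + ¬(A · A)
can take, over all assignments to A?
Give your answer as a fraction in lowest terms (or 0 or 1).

1/2

Take A = 1/2:
¬A = ¬1/2 = 1/2
¬¬A = ¬1/2 = 1/2
A · A = 1/2 · 1/2 = 1/2
¬(A · A) = ¬1/2 = 1/2
¬¬A + ¬(A · A) = 1/2 + 1/2 = 1/2
No assignment yields a value below 1/2, so this is the minimum.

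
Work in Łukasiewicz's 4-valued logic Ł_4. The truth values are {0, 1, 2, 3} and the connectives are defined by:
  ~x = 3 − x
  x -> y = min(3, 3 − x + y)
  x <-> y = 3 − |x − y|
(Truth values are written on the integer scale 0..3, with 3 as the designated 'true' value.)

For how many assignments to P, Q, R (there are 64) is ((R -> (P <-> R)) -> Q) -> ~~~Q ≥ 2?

value 3: 30 assignments (counts)
value 2: 14 assignments (counts)
value 1: 4 assignments
value 0: 16 assignments
So 44 of the 64 assignments meet the threshold.

44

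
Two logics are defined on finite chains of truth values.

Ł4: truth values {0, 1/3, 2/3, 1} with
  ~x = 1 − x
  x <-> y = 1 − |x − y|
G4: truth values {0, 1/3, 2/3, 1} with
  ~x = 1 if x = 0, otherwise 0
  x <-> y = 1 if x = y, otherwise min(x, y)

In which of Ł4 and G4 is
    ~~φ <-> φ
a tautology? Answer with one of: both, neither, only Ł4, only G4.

In Ł4: every assignment gives 1 — tautology.
In G4: at φ = 1/3 the value is 1/3 — not a tautology.

only Ł4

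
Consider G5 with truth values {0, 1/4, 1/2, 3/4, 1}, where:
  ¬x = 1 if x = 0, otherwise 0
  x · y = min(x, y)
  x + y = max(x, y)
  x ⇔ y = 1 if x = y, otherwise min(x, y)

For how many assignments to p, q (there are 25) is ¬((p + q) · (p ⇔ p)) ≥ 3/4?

value 1: 1 assignment (counts)
value 0: 24 assignments
So 1 of the 25 assignments meets the threshold.

1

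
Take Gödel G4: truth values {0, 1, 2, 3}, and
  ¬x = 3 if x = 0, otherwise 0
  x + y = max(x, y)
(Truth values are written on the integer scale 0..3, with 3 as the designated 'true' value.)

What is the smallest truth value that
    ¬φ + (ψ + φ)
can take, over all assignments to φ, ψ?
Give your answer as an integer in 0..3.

Take φ = 1, ψ = 0:
¬φ = ¬1 = 0
ψ + φ = 0 + 1 = 1
¬φ + (ψ + φ) = 0 + 1 = 1
No assignment yields a value below 1, so this is the minimum.

1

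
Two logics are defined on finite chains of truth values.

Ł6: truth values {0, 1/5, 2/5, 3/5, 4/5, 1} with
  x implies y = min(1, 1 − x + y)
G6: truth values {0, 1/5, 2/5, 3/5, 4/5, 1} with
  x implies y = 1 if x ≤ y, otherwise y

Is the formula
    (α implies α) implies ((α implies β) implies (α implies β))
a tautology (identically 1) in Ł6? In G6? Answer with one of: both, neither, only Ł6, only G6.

In Ł6: every assignment gives 1 — tautology.
In G6: every assignment gives 1 — tautology.

both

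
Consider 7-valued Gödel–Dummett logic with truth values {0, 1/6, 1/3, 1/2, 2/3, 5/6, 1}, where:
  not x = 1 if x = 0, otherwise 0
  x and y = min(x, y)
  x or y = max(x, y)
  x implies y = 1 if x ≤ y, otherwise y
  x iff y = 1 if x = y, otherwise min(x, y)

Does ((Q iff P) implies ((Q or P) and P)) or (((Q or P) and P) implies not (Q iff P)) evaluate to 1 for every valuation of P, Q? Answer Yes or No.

No

Counterexample: take P = 1/6, Q = 1/6.
Q iff P = 1/6 iff 1/6 = 1
Q or P = 1/6 or 1/6 = 1/6
(Q or P) and P = 1/6 and 1/6 = 1/6
(Q iff P) implies ((Q or P) and P) = 1 implies 1/6 = 1/6
Q or P = 1/6 or 1/6 = 1/6
(Q or P) and P = 1/6 and 1/6 = 1/6
Q iff P = 1/6 iff 1/6 = 1
not (Q iff P) = not 1 = 0
((Q or P) and P) implies not (Q iff P) = 1/6 implies 0 = 0
((Q iff P) implies ((Q or P) and P)) or (((Q or P) and P) implies not (Q iff P)) = 1/6 or 0 = 1/6
This gives 1/6 ≠ 1.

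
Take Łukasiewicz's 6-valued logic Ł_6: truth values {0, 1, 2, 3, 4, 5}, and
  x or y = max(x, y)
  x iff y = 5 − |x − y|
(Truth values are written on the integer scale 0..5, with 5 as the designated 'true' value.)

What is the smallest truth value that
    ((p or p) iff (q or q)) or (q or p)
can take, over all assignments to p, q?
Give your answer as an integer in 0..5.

Take p = 0, q = 2:
p or p = 0 or 0 = 0
q or q = 2 or 2 = 2
(p or p) iff (q or q) = 0 iff 2 = 3
q or p = 2 or 0 = 2
((p or p) iff (q or q)) or (q or p) = 3 or 2 = 3
No assignment yields a value below 3, so this is the minimum.

3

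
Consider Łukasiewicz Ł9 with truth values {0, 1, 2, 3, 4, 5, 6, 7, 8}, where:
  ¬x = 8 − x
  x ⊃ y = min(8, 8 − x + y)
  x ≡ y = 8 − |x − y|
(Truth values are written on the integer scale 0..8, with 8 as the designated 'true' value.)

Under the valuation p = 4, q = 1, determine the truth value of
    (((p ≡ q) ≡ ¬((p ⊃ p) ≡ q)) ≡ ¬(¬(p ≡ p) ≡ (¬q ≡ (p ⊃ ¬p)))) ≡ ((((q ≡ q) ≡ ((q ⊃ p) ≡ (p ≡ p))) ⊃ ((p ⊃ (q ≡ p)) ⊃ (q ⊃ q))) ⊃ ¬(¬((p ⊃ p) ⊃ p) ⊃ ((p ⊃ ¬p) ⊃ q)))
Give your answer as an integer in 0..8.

p ≡ q = 4 ≡ 1 = 5
p ⊃ p = 4 ⊃ 4 = 8
(p ⊃ p) ≡ q = 8 ≡ 1 = 1
¬((p ⊃ p) ≡ q) = ¬1 = 7
(p ≡ q) ≡ ¬((p ⊃ p) ≡ q) = 5 ≡ 7 = 6
p ≡ p = 4 ≡ 4 = 8
¬(p ≡ p) = ¬8 = 0
¬q = ¬1 = 7
¬p = ¬4 = 4
p ⊃ ¬p = 4 ⊃ 4 = 8
¬q ≡ (p ⊃ ¬p) = 7 ≡ 8 = 7
¬(p ≡ p) ≡ (¬q ≡ (p ⊃ ¬p)) = 0 ≡ 7 = 1
¬(¬(p ≡ p) ≡ (¬q ≡ (p ⊃ ¬p))) = ¬1 = 7
((p ≡ q) ≡ ¬((p ⊃ p) ≡ q)) ≡ ¬(¬(p ≡ p) ≡ (¬q ≡ (p ⊃ ¬p))) = 6 ≡ 7 = 7
q ≡ q = 1 ≡ 1 = 8
q ⊃ p = 1 ⊃ 4 = 8
p ≡ p = 4 ≡ 4 = 8
(q ⊃ p) ≡ (p ≡ p) = 8 ≡ 8 = 8
(q ≡ q) ≡ ((q ⊃ p) ≡ (p ≡ p)) = 8 ≡ 8 = 8
q ≡ p = 1 ≡ 4 = 5
p ⊃ (q ≡ p) = 4 ⊃ 5 = 8
q ⊃ q = 1 ⊃ 1 = 8
(p ⊃ (q ≡ p)) ⊃ (q ⊃ q) = 8 ⊃ 8 = 8
((q ≡ q) ≡ ((q ⊃ p) ≡ (p ≡ p))) ⊃ ((p ⊃ (q ≡ p)) ⊃ (q ⊃ q)) = 8 ⊃ 8 = 8
p ⊃ p = 4 ⊃ 4 = 8
(p ⊃ p) ⊃ p = 8 ⊃ 4 = 4
¬((p ⊃ p) ⊃ p) = ¬4 = 4
¬p = ¬4 = 4
p ⊃ ¬p = 4 ⊃ 4 = 8
(p ⊃ ¬p) ⊃ q = 8 ⊃ 1 = 1
¬((p ⊃ p) ⊃ p) ⊃ ((p ⊃ ¬p) ⊃ q) = 4 ⊃ 1 = 5
¬(¬((p ⊃ p) ⊃ p) ⊃ ((p ⊃ ¬p) ⊃ q)) = ¬5 = 3
(((q ≡ q) ≡ ((q ⊃ p) ≡ (p ≡ p))) ⊃ ((p ⊃ (q ≡ p)) ⊃ (q ⊃ q))) ⊃ ¬(¬((p ⊃ p) ⊃ p) ⊃ ((p ⊃ ¬p) ⊃ q)) = 8 ⊃ 3 = 3
(((p ≡ q) ≡ ¬((p ⊃ p) ≡ q)) ≡ ¬(¬(p ≡ p) ≡ (¬q ≡ (p ⊃ ¬p)))) ≡ ((((q ≡ q) ≡ ((q ⊃ p) ≡ (p ≡ p))) ⊃ ((p ⊃ (q ≡ p)) ⊃ (q ⊃ q))) ⊃ ¬(¬((p ⊃ p) ⊃ p) ⊃ ((p ⊃ ¬p) ⊃ q))) = 7 ≡ 3 = 4

4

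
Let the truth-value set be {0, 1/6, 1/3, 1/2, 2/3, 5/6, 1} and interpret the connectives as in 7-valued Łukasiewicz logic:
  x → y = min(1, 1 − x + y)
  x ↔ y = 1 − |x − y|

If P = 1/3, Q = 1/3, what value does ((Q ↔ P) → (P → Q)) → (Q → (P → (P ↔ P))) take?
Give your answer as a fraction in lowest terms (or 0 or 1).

Q ↔ P = 1/3 ↔ 1/3 = 1
P → Q = 1/3 → 1/3 = 1
(Q ↔ P) → (P → Q) = 1 → 1 = 1
P ↔ P = 1/3 ↔ 1/3 = 1
P → (P ↔ P) = 1/3 → 1 = 1
Q → (P → (P ↔ P)) = 1/3 → 1 = 1
((Q ↔ P) → (P → Q)) → (Q → (P → (P ↔ P))) = 1 → 1 = 1

1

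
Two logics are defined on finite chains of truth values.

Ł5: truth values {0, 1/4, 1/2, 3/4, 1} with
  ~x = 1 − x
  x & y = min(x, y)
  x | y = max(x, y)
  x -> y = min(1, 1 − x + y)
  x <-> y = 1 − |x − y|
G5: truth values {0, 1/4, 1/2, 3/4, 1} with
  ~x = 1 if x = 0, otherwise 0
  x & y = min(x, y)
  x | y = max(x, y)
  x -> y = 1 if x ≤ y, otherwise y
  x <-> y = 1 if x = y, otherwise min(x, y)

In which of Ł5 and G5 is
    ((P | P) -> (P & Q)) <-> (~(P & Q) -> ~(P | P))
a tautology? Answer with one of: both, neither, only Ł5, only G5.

In Ł5: every assignment gives 1 — tautology.
In G5: at P = 1/2, Q = 1/4 the value is 1/4 — not a tautology.

only Ł5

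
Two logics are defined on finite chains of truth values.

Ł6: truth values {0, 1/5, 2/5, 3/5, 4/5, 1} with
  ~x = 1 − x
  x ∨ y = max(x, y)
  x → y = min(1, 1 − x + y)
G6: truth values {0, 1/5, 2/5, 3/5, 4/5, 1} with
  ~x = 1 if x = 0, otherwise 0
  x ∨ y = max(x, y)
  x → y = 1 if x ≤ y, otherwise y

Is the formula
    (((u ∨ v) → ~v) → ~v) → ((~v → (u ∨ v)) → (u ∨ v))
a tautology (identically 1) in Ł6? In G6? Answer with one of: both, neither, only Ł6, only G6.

only Ł6

In Ł6: every assignment gives 1 — tautology.
In G6: at u = 0, v = 1/5 the value is 1/5 — not a tautology.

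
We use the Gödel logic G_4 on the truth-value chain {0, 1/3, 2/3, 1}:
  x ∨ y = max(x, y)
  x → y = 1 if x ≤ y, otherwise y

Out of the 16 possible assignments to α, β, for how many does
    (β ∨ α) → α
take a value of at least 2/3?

11

α = 0, β = 0 ↦ 1  ≥
α = 0, β = 1/3 ↦ 0  <
α = 0, β = 2/3 ↦ 0  <
α = 0, β = 1 ↦ 0  <
α = 1/3, β = 0 ↦ 1  ≥
α = 1/3, β = 1/3 ↦ 1  ≥
α = 1/3, β = 2/3 ↦ 1/3  <
α = 1/3, β = 1 ↦ 1/3  <
α = 2/3, β = 0 ↦ 1  ≥
α = 2/3, β = 1/3 ↦ 1  ≥
α = 2/3, β = 2/3 ↦ 1  ≥
α = 2/3, β = 1 ↦ 2/3  ≥
α = 1, β = 0 ↦ 1  ≥
α = 1, β = 1/3 ↦ 1  ≥
α = 1, β = 2/3 ↦ 1  ≥
α = 1, β = 1 ↦ 1  ≥
So 11 of the 16 assignments meet the threshold.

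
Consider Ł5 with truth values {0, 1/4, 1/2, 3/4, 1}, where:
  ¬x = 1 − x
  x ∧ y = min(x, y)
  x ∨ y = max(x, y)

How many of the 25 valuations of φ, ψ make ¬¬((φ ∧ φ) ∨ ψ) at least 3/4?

16

value 1: 9 assignments (counts)
value 3/4: 7 assignments (counts)
value 1/2: 5 assignments
value 1/4: 3 assignments
value 0: 1 assignment
So 16 of the 25 assignments meet the threshold.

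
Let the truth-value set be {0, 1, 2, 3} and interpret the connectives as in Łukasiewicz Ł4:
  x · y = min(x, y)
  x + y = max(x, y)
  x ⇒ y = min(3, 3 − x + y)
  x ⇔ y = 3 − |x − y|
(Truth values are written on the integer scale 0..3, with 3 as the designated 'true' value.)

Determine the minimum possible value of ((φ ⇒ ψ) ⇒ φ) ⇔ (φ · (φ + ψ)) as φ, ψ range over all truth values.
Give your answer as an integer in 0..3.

2

Take φ = 1, ψ = 0:
φ ⇒ ψ = 1 ⇒ 0 = 2
(φ ⇒ ψ) ⇒ φ = 2 ⇒ 1 = 2
φ + ψ = 1 + 0 = 1
φ · (φ + ψ) = 1 · 1 = 1
((φ ⇒ ψ) ⇒ φ) ⇔ (φ · (φ + ψ)) = 2 ⇔ 1 = 2
No assignment yields a value below 2, so this is the minimum.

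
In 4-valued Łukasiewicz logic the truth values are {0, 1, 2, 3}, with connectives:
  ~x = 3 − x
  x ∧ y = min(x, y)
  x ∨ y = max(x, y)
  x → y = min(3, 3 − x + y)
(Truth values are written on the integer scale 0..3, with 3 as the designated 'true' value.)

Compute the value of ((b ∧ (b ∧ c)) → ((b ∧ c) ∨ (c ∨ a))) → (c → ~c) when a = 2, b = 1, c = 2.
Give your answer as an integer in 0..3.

2

b ∧ c = 1 ∧ 2 = 1
b ∧ (b ∧ c) = 1 ∧ 1 = 1
b ∧ c = 1 ∧ 2 = 1
c ∨ a = 2 ∨ 2 = 2
(b ∧ c) ∨ (c ∨ a) = 1 ∨ 2 = 2
(b ∧ (b ∧ c)) → ((b ∧ c) ∨ (c ∨ a)) = 1 → 2 = 3
~c = ~2 = 1
c → ~c = 2 → 1 = 2
((b ∧ (b ∧ c)) → ((b ∧ c) ∨ (c ∨ a))) → (c → ~c) = 3 → 2 = 2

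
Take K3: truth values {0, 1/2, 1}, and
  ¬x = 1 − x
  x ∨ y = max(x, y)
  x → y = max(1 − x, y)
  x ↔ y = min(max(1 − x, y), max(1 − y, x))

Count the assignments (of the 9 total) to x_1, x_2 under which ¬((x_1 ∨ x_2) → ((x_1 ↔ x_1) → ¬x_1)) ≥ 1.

x_1 = 0, x_2 = 0 ↦ 0  <
x_1 = 0, x_2 = 1/2 ↦ 0  <
x_1 = 0, x_2 = 1 ↦ 0  <
x_1 = 1/2, x_2 = 0 ↦ 1/2  <
x_1 = 1/2, x_2 = 1/2 ↦ 1/2  <
x_1 = 1/2, x_2 = 1 ↦ 1/2  <
x_1 = 1, x_2 = 0 ↦ 1  ≥
x_1 = 1, x_2 = 1/2 ↦ 1  ≥
x_1 = 1, x_2 = 1 ↦ 1  ≥
So 3 of the 9 assignments meet the threshold.

3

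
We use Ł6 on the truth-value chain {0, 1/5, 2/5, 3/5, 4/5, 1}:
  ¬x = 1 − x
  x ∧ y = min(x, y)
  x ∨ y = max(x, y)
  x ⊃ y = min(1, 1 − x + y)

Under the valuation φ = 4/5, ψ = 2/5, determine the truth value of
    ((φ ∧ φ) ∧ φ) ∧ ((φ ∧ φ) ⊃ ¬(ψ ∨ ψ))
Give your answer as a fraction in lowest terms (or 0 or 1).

4/5

φ ∧ φ = 4/5 ∧ 4/5 = 4/5
(φ ∧ φ) ∧ φ = 4/5 ∧ 4/5 = 4/5
φ ∧ φ = 4/5 ∧ 4/5 = 4/5
ψ ∨ ψ = 2/5 ∨ 2/5 = 2/5
¬(ψ ∨ ψ) = ¬2/5 = 3/5
(φ ∧ φ) ⊃ ¬(ψ ∨ ψ) = 4/5 ⊃ 3/5 = 4/5
((φ ∧ φ) ∧ φ) ∧ ((φ ∧ φ) ⊃ ¬(ψ ∨ ψ)) = 4/5 ∧ 4/5 = 4/5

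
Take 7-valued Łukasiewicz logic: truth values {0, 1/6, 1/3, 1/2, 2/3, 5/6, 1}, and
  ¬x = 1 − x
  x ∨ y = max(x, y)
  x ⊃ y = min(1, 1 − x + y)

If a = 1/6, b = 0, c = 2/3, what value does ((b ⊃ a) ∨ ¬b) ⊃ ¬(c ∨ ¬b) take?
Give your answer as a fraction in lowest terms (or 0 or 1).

0

b ⊃ a = 0 ⊃ 1/6 = 1
¬b = ¬0 = 1
(b ⊃ a) ∨ ¬b = 1 ∨ 1 = 1
¬b = ¬0 = 1
c ∨ ¬b = 2/3 ∨ 1 = 1
¬(c ∨ ¬b) = ¬1 = 0
((b ⊃ a) ∨ ¬b) ⊃ ¬(c ∨ ¬b) = 1 ⊃ 0 = 0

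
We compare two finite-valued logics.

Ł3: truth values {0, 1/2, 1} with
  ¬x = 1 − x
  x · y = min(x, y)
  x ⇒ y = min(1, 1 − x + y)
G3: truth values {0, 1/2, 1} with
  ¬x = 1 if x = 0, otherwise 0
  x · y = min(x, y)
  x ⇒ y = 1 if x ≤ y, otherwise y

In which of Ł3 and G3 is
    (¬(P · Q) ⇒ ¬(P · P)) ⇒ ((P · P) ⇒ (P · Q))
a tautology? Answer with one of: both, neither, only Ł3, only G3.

only Ł3

In Ł3: every assignment gives 1 — tautology.
In G3: at P = 1, Q = 1/2 the value is 1/2 — not a tautology.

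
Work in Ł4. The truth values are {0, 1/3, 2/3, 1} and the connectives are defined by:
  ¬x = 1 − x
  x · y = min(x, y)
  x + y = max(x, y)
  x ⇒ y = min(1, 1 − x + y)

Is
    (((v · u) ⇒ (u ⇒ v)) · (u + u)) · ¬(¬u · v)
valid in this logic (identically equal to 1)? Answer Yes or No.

No

Counterexample: take u = 0, v = 0.
v · u = 0 · 0 = 0
u ⇒ v = 0 ⇒ 0 = 1
(v · u) ⇒ (u ⇒ v) = 0 ⇒ 1 = 1
u + u = 0 + 0 = 0
((v · u) ⇒ (u ⇒ v)) · (u + u) = 1 · 0 = 0
¬u = ¬0 = 1
¬u · v = 1 · 0 = 0
¬(¬u · v) = ¬0 = 1
(((v · u) ⇒ (u ⇒ v)) · (u + u)) · ¬(¬u · v) = 0 · 1 = 0
This gives 0 ≠ 1.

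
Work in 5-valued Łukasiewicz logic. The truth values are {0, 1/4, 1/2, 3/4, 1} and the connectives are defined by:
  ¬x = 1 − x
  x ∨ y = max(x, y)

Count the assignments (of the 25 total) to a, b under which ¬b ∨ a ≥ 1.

value 1: 9 assignments (counts)
value 3/4: 7 assignments
value 1/2: 5 assignments
value 1/4: 3 assignments
value 0: 1 assignment
So 9 of the 25 assignments meet the threshold.

9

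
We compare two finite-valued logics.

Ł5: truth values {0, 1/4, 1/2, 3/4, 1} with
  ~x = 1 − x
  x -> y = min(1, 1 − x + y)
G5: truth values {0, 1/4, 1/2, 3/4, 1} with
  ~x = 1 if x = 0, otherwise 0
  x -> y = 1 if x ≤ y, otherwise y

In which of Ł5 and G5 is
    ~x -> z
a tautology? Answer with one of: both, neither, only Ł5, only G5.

In Ł5: at x = 0, z = 0 the value is 0 — not a tautology.
In G5: at x = 0, z = 0 the value is 0 — not a tautology.

neither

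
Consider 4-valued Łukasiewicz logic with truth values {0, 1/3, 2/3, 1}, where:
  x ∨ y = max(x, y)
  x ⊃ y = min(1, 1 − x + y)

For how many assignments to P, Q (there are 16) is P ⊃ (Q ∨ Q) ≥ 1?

P = 0, Q = 0 ↦ 1  ≥
P = 0, Q = 1/3 ↦ 1  ≥
P = 0, Q = 2/3 ↦ 1  ≥
P = 0, Q = 1 ↦ 1  ≥
P = 1/3, Q = 0 ↦ 2/3  <
P = 1/3, Q = 1/3 ↦ 1  ≥
P = 1/3, Q = 2/3 ↦ 1  ≥
P = 1/3, Q = 1 ↦ 1  ≥
P = 2/3, Q = 0 ↦ 1/3  <
P = 2/3, Q = 1/3 ↦ 2/3  <
P = 2/3, Q = 2/3 ↦ 1  ≥
P = 2/3, Q = 1 ↦ 1  ≥
P = 1, Q = 0 ↦ 0  <
P = 1, Q = 1/3 ↦ 1/3  <
P = 1, Q = 2/3 ↦ 2/3  <
P = 1, Q = 1 ↦ 1  ≥
So 10 of the 16 assignments meet the threshold.

10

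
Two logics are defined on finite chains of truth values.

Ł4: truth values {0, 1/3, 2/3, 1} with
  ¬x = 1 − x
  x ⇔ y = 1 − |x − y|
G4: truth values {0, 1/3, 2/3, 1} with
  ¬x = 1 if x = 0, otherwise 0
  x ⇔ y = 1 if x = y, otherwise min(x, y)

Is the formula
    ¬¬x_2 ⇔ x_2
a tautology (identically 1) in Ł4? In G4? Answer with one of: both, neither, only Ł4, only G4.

only Ł4

In Ł4: every assignment gives 1 — tautology.
In G4: at x_2 = 1/3 the value is 1/3 — not a tautology.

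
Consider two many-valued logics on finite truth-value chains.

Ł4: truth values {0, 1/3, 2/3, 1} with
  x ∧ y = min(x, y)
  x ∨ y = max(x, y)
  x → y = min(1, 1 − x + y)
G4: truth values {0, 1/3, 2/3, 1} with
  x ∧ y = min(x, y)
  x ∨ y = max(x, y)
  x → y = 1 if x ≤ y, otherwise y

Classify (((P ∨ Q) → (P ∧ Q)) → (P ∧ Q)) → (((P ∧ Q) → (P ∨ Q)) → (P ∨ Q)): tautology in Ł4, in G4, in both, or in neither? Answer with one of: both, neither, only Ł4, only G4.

In Ł4: every assignment gives 1 — tautology.
In G4: at P = 0, Q = 1/3 the value is 1/3 — not a tautology.

only Ł4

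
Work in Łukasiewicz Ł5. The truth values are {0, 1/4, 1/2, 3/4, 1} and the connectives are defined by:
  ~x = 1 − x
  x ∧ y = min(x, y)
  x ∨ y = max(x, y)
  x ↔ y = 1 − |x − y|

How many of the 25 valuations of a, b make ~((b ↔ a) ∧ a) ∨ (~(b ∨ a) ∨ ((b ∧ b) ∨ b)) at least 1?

10

value 1: 10 assignments (counts)
value 3/4: 9 assignments
value 1/2: 6 assignments
So 10 of the 25 assignments meet the threshold.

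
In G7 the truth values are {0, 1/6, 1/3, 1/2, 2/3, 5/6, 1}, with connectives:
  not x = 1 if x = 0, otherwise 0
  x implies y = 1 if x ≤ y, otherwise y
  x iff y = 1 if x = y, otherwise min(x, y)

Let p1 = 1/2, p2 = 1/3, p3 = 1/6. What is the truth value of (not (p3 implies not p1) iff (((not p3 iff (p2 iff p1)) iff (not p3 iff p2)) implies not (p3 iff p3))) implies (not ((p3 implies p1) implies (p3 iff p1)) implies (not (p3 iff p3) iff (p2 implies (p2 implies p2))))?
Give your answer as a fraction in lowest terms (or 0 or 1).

not p1 = not 1/2 = 0
p3 implies not p1 = 1/6 implies 0 = 0
not (p3 implies not p1) = not 0 = 1
not p3 = not 1/6 = 0
p2 iff p1 = 1/3 iff 1/2 = 1/3
not p3 iff (p2 iff p1) = 0 iff 1/3 = 0
not p3 = not 1/6 = 0
not p3 iff p2 = 0 iff 1/3 = 0
(not p3 iff (p2 iff p1)) iff (not p3 iff p2) = 0 iff 0 = 1
p3 iff p3 = 1/6 iff 1/6 = 1
not (p3 iff p3) = not 1 = 0
((not p3 iff (p2 iff p1)) iff (not p3 iff p2)) implies not (p3 iff p3) = 1 implies 0 = 0
not (p3 implies not p1) iff (((not p3 iff (p2 iff p1)) iff (not p3 iff p2)) implies not (p3 iff p3)) = 1 iff 0 = 0
p3 implies p1 = 1/6 implies 1/2 = 1
p3 iff p1 = 1/6 iff 1/2 = 1/6
(p3 implies p1) implies (p3 iff p1) = 1 implies 1/6 = 1/6
not ((p3 implies p1) implies (p3 iff p1)) = not 1/6 = 0
p3 iff p3 = 1/6 iff 1/6 = 1
not (p3 iff p3) = not 1 = 0
p2 implies p2 = 1/3 implies 1/3 = 1
p2 implies (p2 implies p2) = 1/3 implies 1 = 1
not (p3 iff p3) iff (p2 implies (p2 implies p2)) = 0 iff 1 = 0
not ((p3 implies p1) implies (p3 iff p1)) implies (not (p3 iff p3) iff (p2 implies (p2 implies p2))) = 0 implies 0 = 1
(not (p3 implies not p1) iff (((not p3 iff (p2 iff p1)) iff (not p3 iff p2)) implies not (p3 iff p3))) implies (not ((p3 implies p1) implies (p3 iff p1)) implies (not (p3 iff p3) iff (p2 implies (p2 implies p2)))) = 0 implies 1 = 1

1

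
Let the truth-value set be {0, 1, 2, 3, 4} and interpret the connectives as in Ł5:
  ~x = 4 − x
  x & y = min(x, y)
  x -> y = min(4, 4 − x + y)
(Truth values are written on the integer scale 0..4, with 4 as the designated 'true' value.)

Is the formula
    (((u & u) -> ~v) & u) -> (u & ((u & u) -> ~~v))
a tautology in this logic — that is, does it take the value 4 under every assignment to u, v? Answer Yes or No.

Counterexample: take u = 3, v = 0.
u & u = 3 & 3 = 3
~v = ~0 = 4
(u & u) -> ~v = 3 -> 4 = 4
((u & u) -> ~v) & u = 4 & 3 = 3
u & u = 3 & 3 = 3
~v = ~0 = 4
~~v = ~4 = 0
(u & u) -> ~~v = 3 -> 0 = 1
u & ((u & u) -> ~~v) = 3 & 1 = 1
(((u & u) -> ~v) & u) -> (u & ((u & u) -> ~~v)) = 3 -> 1 = 2
This gives 2 ≠ 4.

No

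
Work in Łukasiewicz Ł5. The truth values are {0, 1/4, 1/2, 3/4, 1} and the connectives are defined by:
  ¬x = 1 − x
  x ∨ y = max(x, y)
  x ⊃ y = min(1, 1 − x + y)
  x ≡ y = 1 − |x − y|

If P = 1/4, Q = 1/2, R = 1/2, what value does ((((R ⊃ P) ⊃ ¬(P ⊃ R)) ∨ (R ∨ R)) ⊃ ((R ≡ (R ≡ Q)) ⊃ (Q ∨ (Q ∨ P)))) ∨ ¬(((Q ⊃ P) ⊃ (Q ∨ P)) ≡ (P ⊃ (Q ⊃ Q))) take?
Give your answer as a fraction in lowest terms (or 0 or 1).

R ⊃ P = 1/2 ⊃ 1/4 = 3/4
P ⊃ R = 1/4 ⊃ 1/2 = 1
¬(P ⊃ R) = ¬1 = 0
(R ⊃ P) ⊃ ¬(P ⊃ R) = 3/4 ⊃ 0 = 1/4
R ∨ R = 1/2 ∨ 1/2 = 1/2
((R ⊃ P) ⊃ ¬(P ⊃ R)) ∨ (R ∨ R) = 1/4 ∨ 1/2 = 1/2
R ≡ Q = 1/2 ≡ 1/2 = 1
R ≡ (R ≡ Q) = 1/2 ≡ 1 = 1/2
Q ∨ P = 1/2 ∨ 1/4 = 1/2
Q ∨ (Q ∨ P) = 1/2 ∨ 1/2 = 1/2
(R ≡ (R ≡ Q)) ⊃ (Q ∨ (Q ∨ P)) = 1/2 ⊃ 1/2 = 1
(((R ⊃ P) ⊃ ¬(P ⊃ R)) ∨ (R ∨ R)) ⊃ ((R ≡ (R ≡ Q)) ⊃ (Q ∨ (Q ∨ P))) = 1/2 ⊃ 1 = 1
Q ⊃ P = 1/2 ⊃ 1/4 = 3/4
Q ∨ P = 1/2 ∨ 1/4 = 1/2
(Q ⊃ P) ⊃ (Q ∨ P) = 3/4 ⊃ 1/2 = 3/4
Q ⊃ Q = 1/2 ⊃ 1/2 = 1
P ⊃ (Q ⊃ Q) = 1/4 ⊃ 1 = 1
((Q ⊃ P) ⊃ (Q ∨ P)) ≡ (P ⊃ (Q ⊃ Q)) = 3/4 ≡ 1 = 3/4
¬(((Q ⊃ P) ⊃ (Q ∨ P)) ≡ (P ⊃ (Q ⊃ Q))) = ¬3/4 = 1/4
((((R ⊃ P) ⊃ ¬(P ⊃ R)) ∨ (R ∨ R)) ⊃ ((R ≡ (R ≡ Q)) ⊃ (Q ∨ (Q ∨ P)))) ∨ ¬(((Q ⊃ P) ⊃ (Q ∨ P)) ≡ (P ⊃ (Q ⊃ Q))) = 1 ∨ 1/4 = 1

1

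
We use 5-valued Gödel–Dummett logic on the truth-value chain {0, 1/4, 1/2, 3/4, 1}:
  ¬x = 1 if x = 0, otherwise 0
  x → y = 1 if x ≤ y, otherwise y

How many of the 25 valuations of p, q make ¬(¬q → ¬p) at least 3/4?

value 1: 4 assignments (counts)
value 0: 21 assignments
So 4 of the 25 assignments meet the threshold.

4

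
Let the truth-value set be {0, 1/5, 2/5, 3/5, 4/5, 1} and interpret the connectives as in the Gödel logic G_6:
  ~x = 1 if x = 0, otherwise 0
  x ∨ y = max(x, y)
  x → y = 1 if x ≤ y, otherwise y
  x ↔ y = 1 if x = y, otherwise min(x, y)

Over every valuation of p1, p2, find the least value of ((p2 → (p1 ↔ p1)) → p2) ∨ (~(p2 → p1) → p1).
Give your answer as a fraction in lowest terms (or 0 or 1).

Take p1 = 0, p2 = 1/5:
p1 ↔ p1 = 0 ↔ 0 = 1
p2 → (p1 ↔ p1) = 1/5 → 1 = 1
(p2 → (p1 ↔ p1)) → p2 = 1 → 1/5 = 1/5
p2 → p1 = 1/5 → 0 = 0
~(p2 → p1) = ~0 = 1
~(p2 → p1) → p1 = 1 → 0 = 0
((p2 → (p1 ↔ p1)) → p2) ∨ (~(p2 → p1) → p1) = 1/5 ∨ 0 = 1/5
No assignment yields a value below 1/5, so this is the minimum.

1/5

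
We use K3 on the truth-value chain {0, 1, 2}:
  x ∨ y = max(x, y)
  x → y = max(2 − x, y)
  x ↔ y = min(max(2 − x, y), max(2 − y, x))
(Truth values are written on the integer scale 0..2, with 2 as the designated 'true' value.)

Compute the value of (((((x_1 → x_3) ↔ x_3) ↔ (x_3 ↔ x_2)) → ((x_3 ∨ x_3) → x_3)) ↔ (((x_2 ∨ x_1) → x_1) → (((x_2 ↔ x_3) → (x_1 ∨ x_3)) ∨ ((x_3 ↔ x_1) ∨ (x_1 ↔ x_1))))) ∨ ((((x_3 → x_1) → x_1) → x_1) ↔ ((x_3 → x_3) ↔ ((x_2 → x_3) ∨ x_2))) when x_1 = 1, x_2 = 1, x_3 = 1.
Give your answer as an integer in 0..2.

x_1 → x_3 = 1 → 1 = 1
(x_1 → x_3) ↔ x_3 = 1 ↔ 1 = 1
x_3 ↔ x_2 = 1 ↔ 1 = 1
((x_1 → x_3) ↔ x_3) ↔ (x_3 ↔ x_2) = 1 ↔ 1 = 1
x_3 ∨ x_3 = 1 ∨ 1 = 1
(x_3 ∨ x_3) → x_3 = 1 → 1 = 1
(((x_1 → x_3) ↔ x_3) ↔ (x_3 ↔ x_2)) → ((x_3 ∨ x_3) → x_3) = 1 → 1 = 1
x_2 ∨ x_1 = 1 ∨ 1 = 1
(x_2 ∨ x_1) → x_1 = 1 → 1 = 1
x_2 ↔ x_3 = 1 ↔ 1 = 1
x_1 ∨ x_3 = 1 ∨ 1 = 1
(x_2 ↔ x_3) → (x_1 ∨ x_3) = 1 → 1 = 1
x_3 ↔ x_1 = 1 ↔ 1 = 1
x_1 ↔ x_1 = 1 ↔ 1 = 1
(x_3 ↔ x_1) ∨ (x_1 ↔ x_1) = 1 ∨ 1 = 1
((x_2 ↔ x_3) → (x_1 ∨ x_3)) ∨ ((x_3 ↔ x_1) ∨ (x_1 ↔ x_1)) = 1 ∨ 1 = 1
((x_2 ∨ x_1) → x_1) → (((x_2 ↔ x_3) → (x_1 ∨ x_3)) ∨ ((x_3 ↔ x_1) ∨ (x_1 ↔ x_1))) = 1 → 1 = 1
((((x_1 → x_3) ↔ x_3) ↔ (x_3 ↔ x_2)) → ((x_3 ∨ x_3) → x_3)) ↔ (((x_2 ∨ x_1) → x_1) → (((x_2 ↔ x_3) → (x_1 ∨ x_3)) ∨ ((x_3 ↔ x_1) ∨ (x_1 ↔ x_1)))) = 1 ↔ 1 = 1
x_3 → x_1 = 1 → 1 = 1
(x_3 → x_1) → x_1 = 1 → 1 = 1
((x_3 → x_1) → x_1) → x_1 = 1 → 1 = 1
x_3 → x_3 = 1 → 1 = 1
x_2 → x_3 = 1 → 1 = 1
(x_2 → x_3) ∨ x_2 = 1 ∨ 1 = 1
(x_3 → x_3) ↔ ((x_2 → x_3) ∨ x_2) = 1 ↔ 1 = 1
(((x_3 → x_1) → x_1) → x_1) ↔ ((x_3 → x_3) ↔ ((x_2 → x_3) ∨ x_2)) = 1 ↔ 1 = 1
(((((x_1 → x_3) ↔ x_3) ↔ (x_3 ↔ x_2)) → ((x_3 ∨ x_3) → x_3)) ↔ (((x_2 ∨ x_1) → x_1) → (((x_2 ↔ x_3) → (x_1 ∨ x_3)) ∨ ((x_3 ↔ x_1) ∨ (x_1 ↔ x_1))))) ∨ ((((x_3 → x_1) → x_1) → x_1) ↔ ((x_3 → x_3) ↔ ((x_2 → x_3) ∨ x_2))) = 1 ∨ 1 = 1

1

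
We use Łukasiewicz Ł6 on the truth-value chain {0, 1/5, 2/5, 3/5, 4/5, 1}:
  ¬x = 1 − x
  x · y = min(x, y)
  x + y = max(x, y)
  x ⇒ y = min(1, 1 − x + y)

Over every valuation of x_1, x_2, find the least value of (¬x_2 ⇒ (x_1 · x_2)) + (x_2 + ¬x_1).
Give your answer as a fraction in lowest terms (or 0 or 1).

0

Take x_1 = 1, x_2 = 0:
¬x_2 = ¬0 = 1
x_1 · x_2 = 1 · 0 = 0
¬x_2 ⇒ (x_1 · x_2) = 1 ⇒ 0 = 0
¬x_1 = ¬1 = 0
x_2 + ¬x_1 = 0 + 0 = 0
(¬x_2 ⇒ (x_1 · x_2)) + (x_2 + ¬x_1) = 0 + 0 = 0
No assignment yields a value below 0, so this is the minimum.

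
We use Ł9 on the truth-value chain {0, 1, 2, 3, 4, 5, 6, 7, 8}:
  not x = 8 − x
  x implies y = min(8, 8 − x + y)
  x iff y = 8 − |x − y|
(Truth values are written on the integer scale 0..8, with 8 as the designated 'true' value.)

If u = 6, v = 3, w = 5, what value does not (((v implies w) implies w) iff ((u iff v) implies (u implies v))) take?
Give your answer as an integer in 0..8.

3

v implies w = 3 implies 5 = 8
(v implies w) implies w = 8 implies 5 = 5
u iff v = 6 iff 3 = 5
u implies v = 6 implies 3 = 5
(u iff v) implies (u implies v) = 5 implies 5 = 8
((v implies w) implies w) iff ((u iff v) implies (u implies v)) = 5 iff 8 = 5
not (((v implies w) implies w) iff ((u iff v) implies (u implies v))) = not 5 = 3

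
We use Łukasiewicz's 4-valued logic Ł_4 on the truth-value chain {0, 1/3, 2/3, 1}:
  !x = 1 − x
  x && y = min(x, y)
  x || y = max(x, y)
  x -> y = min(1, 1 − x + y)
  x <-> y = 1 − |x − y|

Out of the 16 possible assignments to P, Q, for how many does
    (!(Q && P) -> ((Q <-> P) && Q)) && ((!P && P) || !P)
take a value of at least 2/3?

P = 0, Q = 0 ↦ 0  <
P = 0, Q = 1/3 ↦ 1/3  <
P = 0, Q = 2/3 ↦ 1/3  <
P = 0, Q = 1 ↦ 0  <
P = 1/3, Q = 0 ↦ 0  <
P = 1/3, Q = 1/3 ↦ 2/3  ≥
P = 1/3, Q = 2/3 ↦ 2/3  ≥
P = 1/3, Q = 1 ↦ 2/3  ≥
P = 2/3, Q = 0 ↦ 0  <
P = 2/3, Q = 1/3 ↦ 1/3  <
P = 2/3, Q = 2/3 ↦ 1/3  <
P = 2/3, Q = 1 ↦ 1/3  <
P = 1, Q = 0 ↦ 0  <
P = 1, Q = 1/3 ↦ 0  <
P = 1, Q = 2/3 ↦ 0  <
P = 1, Q = 1 ↦ 0  <
So 3 of the 16 assignments meet the threshold.

3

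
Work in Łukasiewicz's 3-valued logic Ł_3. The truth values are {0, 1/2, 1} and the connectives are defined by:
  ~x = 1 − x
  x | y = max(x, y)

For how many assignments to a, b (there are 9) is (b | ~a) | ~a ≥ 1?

5

a = 0, b = 0 ↦ 1  ≥
a = 0, b = 1/2 ↦ 1  ≥
a = 0, b = 1 ↦ 1  ≥
a = 1/2, b = 0 ↦ 1/2  <
a = 1/2, b = 1/2 ↦ 1/2  <
a = 1/2, b = 1 ↦ 1  ≥
a = 1, b = 0 ↦ 0  <
a = 1, b = 1/2 ↦ 1/2  <
a = 1, b = 1 ↦ 1  ≥
So 5 of the 9 assignments meet the threshold.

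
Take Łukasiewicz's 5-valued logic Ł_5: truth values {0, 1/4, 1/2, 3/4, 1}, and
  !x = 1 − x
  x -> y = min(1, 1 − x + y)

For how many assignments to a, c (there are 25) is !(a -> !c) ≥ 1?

value 1: 1 assignment (counts)
value 3/4: 2 assignments
value 1/2: 3 assignments
value 1/4: 4 assignments
value 0: 15 assignments
So 1 of the 25 assignments meets the threshold.

1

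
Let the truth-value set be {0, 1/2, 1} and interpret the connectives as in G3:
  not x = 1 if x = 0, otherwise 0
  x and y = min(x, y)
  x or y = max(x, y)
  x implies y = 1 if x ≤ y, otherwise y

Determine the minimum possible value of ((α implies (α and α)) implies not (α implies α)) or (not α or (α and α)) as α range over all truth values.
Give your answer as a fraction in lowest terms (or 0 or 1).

Take α = 1/2:
α and α = 1/2 and 1/2 = 1/2
α implies (α and α) = 1/2 implies 1/2 = 1
α implies α = 1/2 implies 1/2 = 1
not (α implies α) = not 1 = 0
(α implies (α and α)) implies not (α implies α) = 1 implies 0 = 0
not α = not 1/2 = 0
α and α = 1/2 and 1/2 = 1/2
not α or (α and α) = 0 or 1/2 = 1/2
((α implies (α and α)) implies not (α implies α)) or (not α or (α and α)) = 0 or 1/2 = 1/2
No assignment yields a value below 1/2, so this is the minimum.

1/2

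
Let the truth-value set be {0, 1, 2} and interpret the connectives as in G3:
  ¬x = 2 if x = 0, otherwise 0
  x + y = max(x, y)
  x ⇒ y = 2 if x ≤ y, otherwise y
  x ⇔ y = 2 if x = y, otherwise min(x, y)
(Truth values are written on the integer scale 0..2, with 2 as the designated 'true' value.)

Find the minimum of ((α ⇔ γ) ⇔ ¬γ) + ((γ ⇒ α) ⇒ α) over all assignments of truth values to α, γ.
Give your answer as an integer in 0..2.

1

Take α = 1, γ = 0:
α ⇔ γ = 1 ⇔ 0 = 0
¬γ = ¬0 = 2
(α ⇔ γ) ⇔ ¬γ = 0 ⇔ 2 = 0
γ ⇒ α = 0 ⇒ 1 = 2
(γ ⇒ α) ⇒ α = 2 ⇒ 1 = 1
((α ⇔ γ) ⇔ ¬γ) + ((γ ⇒ α) ⇒ α) = 0 + 1 = 1
No assignment yields a value below 1, so this is the minimum.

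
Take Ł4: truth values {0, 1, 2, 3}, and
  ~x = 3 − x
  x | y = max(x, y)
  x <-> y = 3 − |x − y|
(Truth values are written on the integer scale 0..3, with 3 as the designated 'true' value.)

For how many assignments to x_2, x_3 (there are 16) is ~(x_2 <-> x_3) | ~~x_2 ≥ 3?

x_2 = 0, x_3 = 0 ↦ 0  <
x_2 = 0, x_3 = 1 ↦ 1  <
x_2 = 0, x_3 = 2 ↦ 2  <
x_2 = 0, x_3 = 3 ↦ 3  ≥
x_2 = 1, x_3 = 0 ↦ 1  <
x_2 = 1, x_3 = 1 ↦ 1  <
x_2 = 1, x_3 = 2 ↦ 1  <
x_2 = 1, x_3 = 3 ↦ 2  <
x_2 = 2, x_3 = 0 ↦ 2  <
x_2 = 2, x_3 = 1 ↦ 2  <
x_2 = 2, x_3 = 2 ↦ 2  <
x_2 = 2, x_3 = 3 ↦ 2  <
x_2 = 3, x_3 = 0 ↦ 3  ≥
x_2 = 3, x_3 = 1 ↦ 3  ≥
x_2 = 3, x_3 = 2 ↦ 3  ≥
x_2 = 3, x_3 = 3 ↦ 3  ≥
So 5 of the 16 assignments meet the threshold.

5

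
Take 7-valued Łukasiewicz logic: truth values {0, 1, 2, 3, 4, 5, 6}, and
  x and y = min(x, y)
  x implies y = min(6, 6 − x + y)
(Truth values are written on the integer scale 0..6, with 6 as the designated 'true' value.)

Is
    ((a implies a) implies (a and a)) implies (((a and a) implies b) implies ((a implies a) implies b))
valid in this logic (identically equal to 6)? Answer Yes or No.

Yes

At a = 5, b = 1, for instance:
a implies a = 5 implies 5 = 6
a and a = 5 and 5 = 5
(a implies a) implies (a and a) = 6 implies 5 = 5
(a and a) implies b = 5 implies 1 = 2
(a implies a) implies b = 6 implies 1 = 1
((a and a) implies b) implies ((a implies a) implies b) = 2 implies 1 = 5
((a implies a) implies (a and a)) implies (((a and a) implies b) implies ((a implies a) implies b)) = 5 implies 5 = 6
and checking the remaining 48 assignments likewise gives ≥ 6 in every case.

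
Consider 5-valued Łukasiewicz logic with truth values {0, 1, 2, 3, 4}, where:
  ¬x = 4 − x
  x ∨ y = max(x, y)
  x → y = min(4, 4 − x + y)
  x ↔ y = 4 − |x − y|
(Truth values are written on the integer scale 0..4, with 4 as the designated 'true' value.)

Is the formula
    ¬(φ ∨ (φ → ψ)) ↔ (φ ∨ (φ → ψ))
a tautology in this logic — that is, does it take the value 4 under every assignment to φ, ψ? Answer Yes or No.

No

Counterexample: take φ = 0, ψ = 0.
φ → ψ = 0 → 0 = 4
φ ∨ (φ → ψ) = 0 ∨ 4 = 4
¬(φ ∨ (φ → ψ)) = ¬4 = 0
φ → ψ = 0 → 0 = 4
φ ∨ (φ → ψ) = 0 ∨ 4 = 4
¬(φ ∨ (φ → ψ)) ↔ (φ ∨ (φ → ψ)) = 0 ↔ 4 = 0
This gives 0 ≠ 4.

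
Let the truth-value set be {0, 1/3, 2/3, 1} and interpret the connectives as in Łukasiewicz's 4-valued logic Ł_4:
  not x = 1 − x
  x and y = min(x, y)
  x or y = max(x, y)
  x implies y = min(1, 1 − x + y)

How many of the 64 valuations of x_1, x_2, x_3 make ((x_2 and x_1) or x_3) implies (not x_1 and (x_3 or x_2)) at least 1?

value 1: 33 assignments (counts)
value 2/3: 15 assignments
value 1/3: 9 assignments
value 0: 7 assignments
So 33 of the 64 assignments meet the threshold.

33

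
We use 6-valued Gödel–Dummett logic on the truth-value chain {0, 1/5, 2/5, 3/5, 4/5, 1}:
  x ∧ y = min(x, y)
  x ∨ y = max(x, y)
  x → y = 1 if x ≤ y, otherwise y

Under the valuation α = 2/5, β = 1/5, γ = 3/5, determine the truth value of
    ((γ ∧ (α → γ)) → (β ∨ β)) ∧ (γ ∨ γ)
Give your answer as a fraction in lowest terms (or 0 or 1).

1/5

α → γ = 2/5 → 3/5 = 1
γ ∧ (α → γ) = 3/5 ∧ 1 = 3/5
β ∨ β = 1/5 ∨ 1/5 = 1/5
(γ ∧ (α → γ)) → (β ∨ β) = 3/5 → 1/5 = 1/5
γ ∨ γ = 3/5 ∨ 3/5 = 3/5
((γ ∧ (α → γ)) → (β ∨ β)) ∧ (γ ∨ γ) = 1/5 ∧ 3/5 = 1/5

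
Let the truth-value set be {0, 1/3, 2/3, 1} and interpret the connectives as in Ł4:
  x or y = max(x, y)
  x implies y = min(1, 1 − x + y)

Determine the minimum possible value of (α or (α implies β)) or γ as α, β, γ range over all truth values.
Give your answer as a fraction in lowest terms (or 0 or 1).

Take α = 1/3, β = 0, γ = 0:
α implies β = 1/3 implies 0 = 2/3
α or (α implies β) = 1/3 or 2/3 = 2/3
(α or (α implies β)) or γ = 2/3 or 0 = 2/3
No assignment yields a value below 2/3, so this is the minimum.

2/3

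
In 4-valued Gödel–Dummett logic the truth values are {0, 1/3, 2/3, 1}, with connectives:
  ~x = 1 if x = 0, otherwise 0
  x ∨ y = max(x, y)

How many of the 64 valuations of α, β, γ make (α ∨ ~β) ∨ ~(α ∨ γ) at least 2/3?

43

value 1: 31 assignments (counts)
value 2/3: 12 assignments (counts)
value 1/3: 12 assignments
value 0: 9 assignments
So 43 of the 64 assignments meet the threshold.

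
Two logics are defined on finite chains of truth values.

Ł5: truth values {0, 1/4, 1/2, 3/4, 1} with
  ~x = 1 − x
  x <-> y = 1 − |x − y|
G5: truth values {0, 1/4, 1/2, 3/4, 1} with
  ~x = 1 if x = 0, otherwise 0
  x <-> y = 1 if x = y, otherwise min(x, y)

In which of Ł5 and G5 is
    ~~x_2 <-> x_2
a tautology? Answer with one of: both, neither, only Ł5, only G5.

only Ł5

In Ł5: every assignment gives 1 — tautology.
In G5: at x_2 = 1/4 the value is 1/4 — not a tautology.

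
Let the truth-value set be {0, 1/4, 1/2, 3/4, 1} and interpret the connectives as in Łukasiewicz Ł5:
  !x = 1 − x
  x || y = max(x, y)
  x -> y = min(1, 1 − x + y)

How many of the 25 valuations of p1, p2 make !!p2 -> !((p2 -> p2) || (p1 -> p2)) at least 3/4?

value 1: 5 assignments (counts)
value 3/4: 5 assignments (counts)
value 1/2: 5 assignments
value 1/4: 5 assignments
value 0: 5 assignments
So 10 of the 25 assignments meet the threshold.

10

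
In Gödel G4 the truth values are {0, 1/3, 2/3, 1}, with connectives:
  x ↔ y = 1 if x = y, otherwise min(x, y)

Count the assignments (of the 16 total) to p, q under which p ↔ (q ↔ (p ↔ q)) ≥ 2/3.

p = 0, q = 0 ↦ 1  ≥
p = 0, q = 1/3 ↦ 1  ≥
p = 0, q = 2/3 ↦ 1  ≥
p = 0, q = 1 ↦ 1  ≥
p = 1/3, q = 0 ↦ 1/3  <
p = 1/3, q = 1/3 ↦ 1  ≥
p = 1/3, q = 2/3 ↦ 1  ≥
p = 1/3, q = 1 ↦ 1  ≥
p = 2/3, q = 0 ↦ 2/3  ≥
p = 2/3, q = 1/3 ↦ 2/3  ≥
p = 2/3, q = 2/3 ↦ 1  ≥
p = 2/3, q = 1 ↦ 1  ≥
p = 1, q = 0 ↦ 1  ≥
p = 1, q = 1/3 ↦ 1  ≥
p = 1, q = 2/3 ↦ 1  ≥
p = 1, q = 1 ↦ 1  ≥
So 15 of the 16 assignments meet the threshold.

15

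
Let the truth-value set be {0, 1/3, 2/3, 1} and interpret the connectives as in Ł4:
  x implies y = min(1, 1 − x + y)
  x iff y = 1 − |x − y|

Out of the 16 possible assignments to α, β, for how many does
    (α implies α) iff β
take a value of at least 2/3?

α = 0, β = 0 ↦ 0  <
α = 0, β = 1/3 ↦ 1/3  <
α = 0, β = 2/3 ↦ 2/3  ≥
α = 0, β = 1 ↦ 1  ≥
α = 1/3, β = 0 ↦ 0  <
α = 1/3, β = 1/3 ↦ 1/3  <
α = 1/3, β = 2/3 ↦ 2/3  ≥
α = 1/3, β = 1 ↦ 1  ≥
α = 2/3, β = 0 ↦ 0  <
α = 2/3, β = 1/3 ↦ 1/3  <
α = 2/3, β = 2/3 ↦ 2/3  ≥
α = 2/3, β = 1 ↦ 1  ≥
α = 1, β = 0 ↦ 0  <
α = 1, β = 1/3 ↦ 1/3  <
α = 1, β = 2/3 ↦ 2/3  ≥
α = 1, β = 1 ↦ 1  ≥
So 8 of the 16 assignments meet the threshold.

8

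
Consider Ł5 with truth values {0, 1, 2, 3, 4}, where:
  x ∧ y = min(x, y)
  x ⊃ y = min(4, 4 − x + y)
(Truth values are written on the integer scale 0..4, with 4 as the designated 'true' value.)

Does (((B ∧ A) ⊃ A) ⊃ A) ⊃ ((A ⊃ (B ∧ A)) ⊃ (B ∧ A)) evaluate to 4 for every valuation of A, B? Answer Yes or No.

At A = 1, B = 1, for instance:
B ∧ A = 1 ∧ 1 = 1
(B ∧ A) ⊃ A = 1 ⊃ 1 = 4
((B ∧ A) ⊃ A) ⊃ A = 4 ⊃ 1 = 1
A ⊃ (B ∧ A) = 1 ⊃ 1 = 4
(A ⊃ (B ∧ A)) ⊃ (B ∧ A) = 4 ⊃ 1 = 1
(((B ∧ A) ⊃ A) ⊃ A) ⊃ ((A ⊃ (B ∧ A)) ⊃ (B ∧ A)) = 1 ⊃ 1 = 4
and checking the remaining 24 assignments likewise gives ≥ 4 in every case.

Yes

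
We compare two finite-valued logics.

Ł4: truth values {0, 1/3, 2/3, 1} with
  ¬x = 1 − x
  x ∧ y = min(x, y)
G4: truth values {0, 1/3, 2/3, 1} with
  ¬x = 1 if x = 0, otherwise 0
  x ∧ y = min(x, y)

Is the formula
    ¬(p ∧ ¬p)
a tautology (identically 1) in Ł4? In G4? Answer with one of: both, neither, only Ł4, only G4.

In Ł4: at p = 1/3 the value is 2/3 — not a tautology.
In G4: every assignment gives 1 — tautology.

only G4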